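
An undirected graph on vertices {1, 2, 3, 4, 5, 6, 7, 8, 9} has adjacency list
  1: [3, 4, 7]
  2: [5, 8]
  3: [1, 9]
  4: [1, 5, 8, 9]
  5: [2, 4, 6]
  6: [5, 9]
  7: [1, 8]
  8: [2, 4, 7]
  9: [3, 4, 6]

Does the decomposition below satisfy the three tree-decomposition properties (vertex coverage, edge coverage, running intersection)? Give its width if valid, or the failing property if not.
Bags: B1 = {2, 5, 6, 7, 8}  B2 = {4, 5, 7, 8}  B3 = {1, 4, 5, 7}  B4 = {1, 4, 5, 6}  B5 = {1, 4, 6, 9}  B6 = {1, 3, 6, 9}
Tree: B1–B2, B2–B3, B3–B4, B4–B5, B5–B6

A tree decomposition must satisfy three properties: every vertex lies in some bag; for every edge, both endpoints lie together in some bag; and for every vertex, the bags containing it form a connected subtree. Here bags containing vertex 6 are not connected in the tree, so the decomposition is invalid.

No — bags containing vertex 6 are not connected in the tree.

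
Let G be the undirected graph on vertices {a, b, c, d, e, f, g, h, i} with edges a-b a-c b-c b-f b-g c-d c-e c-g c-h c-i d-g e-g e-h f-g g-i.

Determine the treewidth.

2

A width-2 tree decomposition is:
Bags: B1 = {c, d, g}  B2 = {c, e, g}  B3 = {c, g, i}  B4 = {c, e, h}  B5 = {b, c, g}  B6 = {b, f, g}  B7 = {a, b, c}
Tree: B1–B2, B2–B3, B2–B4, B1–B5, B5–B6, B5–B7
Every bag has size at most 3, so the width is 3 − 1 = 2 and tw(G) ≤ 2. For the lower bound, the 3 vertices {c, d, g} are pairwise adjacent, and any tree decomposition puts a clique entirely inside one bag — forcing width ≥ 2. The upper and lower bounds meet at 2, so that is the treewidth.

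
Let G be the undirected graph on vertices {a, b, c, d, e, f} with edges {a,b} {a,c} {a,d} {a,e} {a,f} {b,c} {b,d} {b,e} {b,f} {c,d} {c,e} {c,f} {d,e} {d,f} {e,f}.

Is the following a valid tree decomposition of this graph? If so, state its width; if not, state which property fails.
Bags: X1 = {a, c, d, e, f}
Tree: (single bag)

A tree decomposition must satisfy three properties: every vertex lies in some bag; for every edge, both endpoints lie together in some bag; and for every vertex, the bags containing it form a connected subtree. Here vertex b appears in no bag, so the decomposition is invalid.

No — vertex b appears in no bag.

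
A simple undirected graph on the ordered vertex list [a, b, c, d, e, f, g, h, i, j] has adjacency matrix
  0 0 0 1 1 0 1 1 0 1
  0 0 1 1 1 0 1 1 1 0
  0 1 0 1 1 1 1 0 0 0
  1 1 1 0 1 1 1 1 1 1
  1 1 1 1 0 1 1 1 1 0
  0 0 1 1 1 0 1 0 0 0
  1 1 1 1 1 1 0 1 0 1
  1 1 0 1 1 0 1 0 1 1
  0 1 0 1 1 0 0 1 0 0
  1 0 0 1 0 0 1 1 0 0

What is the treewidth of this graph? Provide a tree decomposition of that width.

Every bag has size at most 5, so the width is 5 − 1 = 4 and tw(G) ≤ 4. Conversely, {a, d, g, h, j} is a clique of size 5, and the vertices of any clique must share a bag in every tree decomposition; so some bag has ≥ 5 vertices and tw(G) ≥ 4. Therefore the treewidth is 4.

Treewidth 4.
Bags: B1 = {b, d, e, g, h}  B2 = {b, c, d, e, g}  B3 = {a, d, e, g, h}  B4 = {b, d, e, h, i}  B5 = {a, d, g, h, j}  B6 = {c, d, e, f, g}
Tree: B1–B2, B1–B3, B1–B4, B3–B5, B2–B6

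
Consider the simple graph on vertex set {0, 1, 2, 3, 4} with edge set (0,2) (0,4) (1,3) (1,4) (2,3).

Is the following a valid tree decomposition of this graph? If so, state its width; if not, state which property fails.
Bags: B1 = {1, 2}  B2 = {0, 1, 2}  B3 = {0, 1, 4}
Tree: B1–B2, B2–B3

No — vertex 3 appears in no bag.

A tree decomposition must satisfy three properties: every vertex lies in some bag; for every edge, both endpoints lie together in some bag; and for every vertex, the bags containing it form a connected subtree. Here vertex 3 appears in no bag, so the decomposition is invalid.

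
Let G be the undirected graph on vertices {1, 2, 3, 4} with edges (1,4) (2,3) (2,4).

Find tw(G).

A width-1 tree decomposition is:
Bags: B1 = {2, 3}  B2 = {2, 4}  B3 = {1, 4}
Tree: B1–B2, B2–B3
Every bag has size at most 2, so the width is 2 − 1 = 1 and tw(G) ≤ 1. Any graph with an edge has treewidth ≥ 1, and G has the edge 2–3. Hence tw(G) = 1 exactly.

1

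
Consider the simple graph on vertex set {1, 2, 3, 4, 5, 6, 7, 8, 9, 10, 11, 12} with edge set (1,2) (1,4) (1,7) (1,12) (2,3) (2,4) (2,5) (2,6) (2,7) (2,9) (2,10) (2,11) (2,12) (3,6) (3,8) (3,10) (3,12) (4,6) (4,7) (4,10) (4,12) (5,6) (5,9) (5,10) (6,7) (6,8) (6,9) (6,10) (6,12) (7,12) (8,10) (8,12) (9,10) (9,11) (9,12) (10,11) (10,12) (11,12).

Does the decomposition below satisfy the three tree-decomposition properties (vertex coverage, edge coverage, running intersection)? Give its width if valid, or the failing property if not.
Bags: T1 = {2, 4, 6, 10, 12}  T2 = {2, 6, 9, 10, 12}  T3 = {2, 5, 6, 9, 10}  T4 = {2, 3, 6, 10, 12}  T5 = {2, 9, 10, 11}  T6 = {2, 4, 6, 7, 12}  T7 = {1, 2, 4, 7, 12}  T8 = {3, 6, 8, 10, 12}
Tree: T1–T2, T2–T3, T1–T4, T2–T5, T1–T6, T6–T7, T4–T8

No — edge (12,11) lies in no bag.

A tree decomposition must satisfy three properties: every vertex lies in some bag; for every edge, both endpoints lie together in some bag; and for every vertex, the bags containing it form a connected subtree. Here edge (12,11) lies in no bag, so the decomposition is invalid.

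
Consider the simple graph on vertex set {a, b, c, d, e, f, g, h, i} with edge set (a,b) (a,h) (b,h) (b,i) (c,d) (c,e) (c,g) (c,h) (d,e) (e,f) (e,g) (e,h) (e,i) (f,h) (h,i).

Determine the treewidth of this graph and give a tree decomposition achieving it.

Treewidth 2.
One optimal decomposition is:
Bags: B1 = {e, f, h}  B2 = {e, h, i}  B3 = {b, h, i}  B4 = {a, b, h}  B5 = {c, e, h}  B6 = {c, e, g}  B7 = {c, d, e}
Tree: B1–B2, B2–B3, B3–B4, B1–B5, B5–B6, B5–B7

Each bag holds 3 vertices, so the decomposition has width 2, which upper-bounds the treewidth. Conversely, {c, d, e} is a clique of size 3, and the vertices of any clique must share a bag in every tree decomposition; so some bag has ≥ 3 vertices and tw(G) ≥ 2. Combining the bounds, tw(G) = 2.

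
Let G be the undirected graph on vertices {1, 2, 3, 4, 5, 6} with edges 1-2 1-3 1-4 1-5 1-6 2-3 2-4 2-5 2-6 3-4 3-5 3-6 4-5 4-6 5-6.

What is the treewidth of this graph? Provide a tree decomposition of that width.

Treewidth 5.
Bags: B1 = {1, 2, 3, 4, 5, 6}
Tree: (single bag)

With just one bag of size 6, the width is 6 − 1 = 5, so tw(G) ≤ 5. On the other hand G contains the 6-clique {1, 2, 3, 4, 5, 6}. A clique must lie in a single bag of any decomposition, so no decomposition can have width below 5. Hence tw(G) = 5 exactly.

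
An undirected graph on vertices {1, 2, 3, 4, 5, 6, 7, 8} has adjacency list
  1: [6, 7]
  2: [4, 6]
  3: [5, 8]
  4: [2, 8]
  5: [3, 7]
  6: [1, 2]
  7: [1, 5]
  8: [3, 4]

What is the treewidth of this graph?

2

A width-2 tree decomposition is:
Bags: B1 = {1, 5, 7}  B2 = {1, 5, 6}  B3 = {2, 5, 6}  B4 = {2, 4, 5}  B5 = {4, 5, 8}  B6 = {3, 5, 8}
Tree: B1–B2, B2–B3, B3–B4, B4–B5, B5–B6
Every bag has size at most 3, so the width is 3 − 1 = 2 and tw(G) ≤ 2. The edges 5–7–1–6–2–4–8–3–5 form a cycle, so G is not a tree and its treewidth is at least 2. Hence tw(G) = 2 exactly.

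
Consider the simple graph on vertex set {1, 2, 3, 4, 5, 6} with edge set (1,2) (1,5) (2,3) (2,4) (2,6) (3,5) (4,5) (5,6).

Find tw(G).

2

A width-2 tree decomposition is:
Bags: B1 = {2, 5, 6}  B2 = {2, 3, 5}  B3 = {1, 2, 5}  B4 = {2, 4, 5}
Tree: B1–B2, B2–B3, B3–B4
The largest bag has 3 vertices, giving width 2; this decomposition certifies tw(G) ≤ 2. The edges 6–5–3–2–6 form a cycle, so G is not a tree and its treewidth is at least 2. The upper and lower bounds meet at 2, so that is the treewidth.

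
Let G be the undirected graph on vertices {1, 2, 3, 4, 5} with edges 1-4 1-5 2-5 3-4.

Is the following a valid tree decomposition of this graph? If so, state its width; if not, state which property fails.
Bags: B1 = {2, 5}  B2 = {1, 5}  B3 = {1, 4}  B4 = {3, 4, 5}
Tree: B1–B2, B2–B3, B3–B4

No — bags containing vertex 5 are not connected in the tree.

A tree decomposition must satisfy three properties: every vertex lies in some bag; for every edge, both endpoints lie together in some bag; and for every vertex, the bags containing it form a connected subtree. Here bags containing vertex 5 are not connected in the tree, so the decomposition is invalid.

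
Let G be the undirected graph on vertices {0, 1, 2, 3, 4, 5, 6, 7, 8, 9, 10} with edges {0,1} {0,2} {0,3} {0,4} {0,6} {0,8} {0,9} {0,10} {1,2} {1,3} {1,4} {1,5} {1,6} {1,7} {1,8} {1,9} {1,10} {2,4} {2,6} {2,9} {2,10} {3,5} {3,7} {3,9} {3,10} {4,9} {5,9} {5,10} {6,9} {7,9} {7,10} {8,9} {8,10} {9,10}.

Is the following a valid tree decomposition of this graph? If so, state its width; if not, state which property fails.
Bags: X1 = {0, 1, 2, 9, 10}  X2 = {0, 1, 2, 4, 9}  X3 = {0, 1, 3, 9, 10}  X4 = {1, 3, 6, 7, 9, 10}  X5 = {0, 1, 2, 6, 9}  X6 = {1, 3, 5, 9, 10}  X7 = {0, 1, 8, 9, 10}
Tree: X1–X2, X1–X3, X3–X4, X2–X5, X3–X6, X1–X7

A tree decomposition must satisfy three properties: every vertex lies in some bag; for every edge, both endpoints lie together in some bag; and for every vertex, the bags containing it form a connected subtree. Here bags containing vertex 6 are not connected in the tree, so the decomposition is invalid.

No — bags containing vertex 6 are not connected in the tree.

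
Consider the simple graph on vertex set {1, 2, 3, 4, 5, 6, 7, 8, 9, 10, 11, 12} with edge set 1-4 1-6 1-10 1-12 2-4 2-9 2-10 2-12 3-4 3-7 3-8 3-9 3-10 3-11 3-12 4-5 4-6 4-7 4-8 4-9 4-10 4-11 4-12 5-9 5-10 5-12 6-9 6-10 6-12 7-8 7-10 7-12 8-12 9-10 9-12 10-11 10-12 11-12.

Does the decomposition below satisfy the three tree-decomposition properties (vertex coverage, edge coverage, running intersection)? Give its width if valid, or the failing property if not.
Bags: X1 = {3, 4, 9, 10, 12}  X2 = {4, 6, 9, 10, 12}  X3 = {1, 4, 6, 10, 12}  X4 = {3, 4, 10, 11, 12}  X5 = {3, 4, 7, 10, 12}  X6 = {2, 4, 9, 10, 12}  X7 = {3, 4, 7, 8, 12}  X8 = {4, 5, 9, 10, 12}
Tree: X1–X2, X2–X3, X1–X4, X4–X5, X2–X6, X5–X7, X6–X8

Yes; width 4.

Every vertex of G appears in some bag (union = {1, 2, 3, 4, 5, 6, 7, 8, 9, 10, 11, 12}); every edge is covered by a bag; and for each vertex v the set of bags containing v is connected in the bag tree. The decomposition is therefore valid. The largest bag has 5 vertices, so the width is 4.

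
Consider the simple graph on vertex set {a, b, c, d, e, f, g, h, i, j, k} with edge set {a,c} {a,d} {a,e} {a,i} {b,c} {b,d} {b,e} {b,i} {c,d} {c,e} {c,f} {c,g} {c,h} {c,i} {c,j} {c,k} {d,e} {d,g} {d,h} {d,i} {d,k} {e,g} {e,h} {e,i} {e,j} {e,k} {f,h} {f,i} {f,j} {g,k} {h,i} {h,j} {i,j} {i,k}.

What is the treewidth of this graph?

4

A width-4 tree decomposition is:
Bags: B1 = {c, d, e, h, i}  B2 = {c, d, e, i, k}  B3 = {b, c, d, e, i}  B4 = {c, e, h, i, j}  B5 = {c, f, h, i, j}  B6 = {a, c, d, e, i}  B7 = {c, d, e, g, k}
Tree: B1–B2, B2–B3, B1–B4, B4–B5, B1–B6, B2–B7
The largest bag has 5 vertices, giving width 4; this decomposition certifies tw(G) ≤ 4. On the other hand G contains the 5-clique {c, d, e, g, k}. A clique must lie in a single bag of any decomposition, so no decomposition can have width below 4. Combining the bounds, tw(G) = 4.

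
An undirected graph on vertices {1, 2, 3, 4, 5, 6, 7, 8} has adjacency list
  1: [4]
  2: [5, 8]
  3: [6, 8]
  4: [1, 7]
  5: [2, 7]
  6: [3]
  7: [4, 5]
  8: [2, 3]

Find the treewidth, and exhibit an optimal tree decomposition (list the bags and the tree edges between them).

Treewidth 1.
One such decomposition:
Bags: B1 = {3, 6}  B2 = {3, 8}  B3 = {2, 8}  B4 = {2, 5}  B5 = {5, 7}  B6 = {4, 7}  B7 = {1, 4}
Tree: B1–B2, B2–B3, B3–B4, B4–B5, B5–B6, B6–B7

Every bag has size at most 2, so the width is 2 − 1 = 1 and tw(G) ≤ 1. Any graph with an edge has treewidth ≥ 1, and G has the edge 6–3. The upper and lower bounds meet at 1, so that is the treewidth.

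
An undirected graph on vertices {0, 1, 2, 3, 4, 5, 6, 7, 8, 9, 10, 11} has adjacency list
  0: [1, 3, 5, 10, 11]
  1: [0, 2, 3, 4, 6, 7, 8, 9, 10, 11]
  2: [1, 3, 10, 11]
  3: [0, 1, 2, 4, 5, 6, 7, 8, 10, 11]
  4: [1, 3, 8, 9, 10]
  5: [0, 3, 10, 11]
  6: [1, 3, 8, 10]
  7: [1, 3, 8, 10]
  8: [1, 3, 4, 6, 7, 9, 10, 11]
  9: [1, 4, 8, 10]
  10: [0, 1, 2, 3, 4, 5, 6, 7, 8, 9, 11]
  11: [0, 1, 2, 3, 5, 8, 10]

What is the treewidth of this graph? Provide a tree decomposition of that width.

Treewidth 4.
One such decomposition:
Bags: B1 = {1, 3, 8, 10, 11}  B2 = {0, 1, 3, 10, 11}  B3 = {1, 3, 7, 8, 10}  B4 = {0, 3, 5, 10, 11}  B5 = {1, 3, 4, 8, 10}  B6 = {1, 3, 6, 8, 10}  B7 = {1, 2, 3, 10, 11}  B8 = {1, 4, 8, 9, 10}
Tree: B1–B2, B1–B3, B2–B4, B1–B5, B3–B6, B1–B7, B5–B8

Every bag has size at most 5, so the width is 5 − 1 = 4 and tw(G) ≤ 4. Conversely, {1, 4, 8, 9, 10} is a clique of size 5, and the vertices of any clique must share a bag in every tree decomposition; so some bag has ≥ 5 vertices and tw(G) ≥ 4. Hence tw(G) = 4 exactly.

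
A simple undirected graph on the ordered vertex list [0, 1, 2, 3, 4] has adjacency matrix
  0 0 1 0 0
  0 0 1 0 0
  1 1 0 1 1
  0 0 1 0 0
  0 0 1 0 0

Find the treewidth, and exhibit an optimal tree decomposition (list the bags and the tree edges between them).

The largest bag has 2 vertices, giving width 1; this decomposition certifies tw(G) ≤ 1. G has an edge, so its treewidth is at least 1. The upper and lower bounds meet at 1, so that is the treewidth.

Treewidth 1.
One such decomposition:
Bags: B1 = {2, 3}  B2 = {2, 4}  B3 = {1, 2}  B4 = {0, 2}
Tree: B1–B2, B1–B3, B3–B4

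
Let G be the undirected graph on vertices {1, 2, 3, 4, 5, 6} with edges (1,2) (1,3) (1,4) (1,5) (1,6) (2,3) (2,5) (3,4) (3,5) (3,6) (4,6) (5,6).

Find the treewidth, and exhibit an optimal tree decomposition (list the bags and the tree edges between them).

Each bag holds 4 vertices, so the decomposition has width 3, which upper-bounds the treewidth. Conversely, {1, 3, 4, 6} is a clique of size 4, and the vertices of any clique must share a bag in every tree decomposition; so some bag has ≥ 4 vertices and tw(G) ≥ 3. Hence tw(G) = 3 exactly.

Treewidth 3.
One such decomposition:
Bags: B1 = {1, 2, 3, 5}  B2 = {1, 3, 5, 6}  B3 = {1, 3, 4, 6}
Tree: B1–B2, B2–B3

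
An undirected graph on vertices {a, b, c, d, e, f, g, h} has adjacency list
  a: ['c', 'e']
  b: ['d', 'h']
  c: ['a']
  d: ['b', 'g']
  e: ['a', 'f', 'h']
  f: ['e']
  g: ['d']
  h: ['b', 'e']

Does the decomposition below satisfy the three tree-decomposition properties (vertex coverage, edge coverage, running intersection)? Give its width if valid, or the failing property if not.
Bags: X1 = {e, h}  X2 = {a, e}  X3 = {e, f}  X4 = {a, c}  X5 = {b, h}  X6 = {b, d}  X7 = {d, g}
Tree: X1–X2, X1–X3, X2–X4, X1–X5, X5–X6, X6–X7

Yes; width 1.

Checking the three conditions: (i) the bags cover all of {a, b, c, d, e, f, g, h}; (ii) for each edge, some bag contains both endpoints; (iii) the bags containing any fixed vertex form a subtree. All hold, so the decomposition is valid with width 2 − 1 = 1.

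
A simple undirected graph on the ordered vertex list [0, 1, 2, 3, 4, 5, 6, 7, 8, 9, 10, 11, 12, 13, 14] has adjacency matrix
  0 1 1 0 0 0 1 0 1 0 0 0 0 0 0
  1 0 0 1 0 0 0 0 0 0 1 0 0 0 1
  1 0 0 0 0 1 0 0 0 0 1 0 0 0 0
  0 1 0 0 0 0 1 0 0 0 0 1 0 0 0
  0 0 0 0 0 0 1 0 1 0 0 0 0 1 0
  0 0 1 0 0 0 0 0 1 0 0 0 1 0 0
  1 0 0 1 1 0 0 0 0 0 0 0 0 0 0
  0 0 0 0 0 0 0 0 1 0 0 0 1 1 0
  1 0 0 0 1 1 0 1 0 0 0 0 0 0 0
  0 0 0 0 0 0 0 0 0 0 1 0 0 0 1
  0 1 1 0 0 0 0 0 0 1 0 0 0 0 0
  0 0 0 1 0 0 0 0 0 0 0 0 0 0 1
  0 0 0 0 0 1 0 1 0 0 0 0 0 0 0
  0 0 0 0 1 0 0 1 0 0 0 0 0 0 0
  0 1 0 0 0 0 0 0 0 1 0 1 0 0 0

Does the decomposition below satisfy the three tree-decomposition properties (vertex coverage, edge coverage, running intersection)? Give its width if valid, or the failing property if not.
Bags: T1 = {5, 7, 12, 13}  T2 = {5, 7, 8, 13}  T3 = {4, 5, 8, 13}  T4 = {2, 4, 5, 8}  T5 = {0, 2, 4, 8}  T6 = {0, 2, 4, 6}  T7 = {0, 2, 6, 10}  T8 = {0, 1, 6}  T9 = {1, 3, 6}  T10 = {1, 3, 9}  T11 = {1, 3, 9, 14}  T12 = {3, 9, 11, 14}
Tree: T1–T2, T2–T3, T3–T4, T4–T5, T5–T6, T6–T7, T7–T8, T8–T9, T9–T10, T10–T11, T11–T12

A tree decomposition must satisfy three properties: every vertex lies in some bag; for every edge, both endpoints lie together in some bag; and for every vertex, the bags containing it form a connected subtree. Here edge (10,1) lies in no bag, so the decomposition is invalid.

No — edge (10,1) lies in no bag.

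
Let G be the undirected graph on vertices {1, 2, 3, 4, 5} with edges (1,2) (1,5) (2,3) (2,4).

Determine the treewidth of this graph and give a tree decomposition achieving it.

Treewidth 1.
One such decomposition:
Bags: B1 = {1, 5}  B2 = {1, 2}  B3 = {2, 4}  B4 = {2, 3}
Tree: B1–B2, B2–B3, B2–B4

The largest bag has 2 vertices, giving width 1; this decomposition certifies tw(G) ≤ 1. G has an edge, so its treewidth is at least 1. The upper and lower bounds meet at 1, so that is the treewidth.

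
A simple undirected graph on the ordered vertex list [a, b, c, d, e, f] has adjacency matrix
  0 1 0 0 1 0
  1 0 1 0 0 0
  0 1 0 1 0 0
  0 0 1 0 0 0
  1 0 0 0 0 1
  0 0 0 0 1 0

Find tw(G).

A width-1 tree decomposition is:
Bags: B1 = {e, f}  B2 = {a, e}  B3 = {a, b}  B4 = {b, c}  B5 = {c, d}
Tree: B1–B2, B2–B3, B3–B4, B4–B5
Every bag has size at most 2, so the width is 2 − 1 = 1 and tw(G) ≤ 1. Any graph with an edge has treewidth ≥ 1, and G has the edge f–e. Hence tw(G) = 1 exactly.

1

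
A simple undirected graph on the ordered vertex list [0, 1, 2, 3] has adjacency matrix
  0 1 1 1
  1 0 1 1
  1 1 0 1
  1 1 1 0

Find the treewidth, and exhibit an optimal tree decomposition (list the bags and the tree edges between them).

With just one bag of size 4, the width is 4 − 1 = 3, so tw(G) ≤ 3. Conversely, {0, 1, 2, 3} is a clique of size 4, and the vertices of any clique must share a bag in every tree decomposition; so some bag has ≥ 4 vertices and tw(G) ≥ 3. Combining the bounds, tw(G) = 3.

Treewidth 3.
One such decomposition:
Bags: B1 = {0, 1, 2, 3}
Tree: (single bag)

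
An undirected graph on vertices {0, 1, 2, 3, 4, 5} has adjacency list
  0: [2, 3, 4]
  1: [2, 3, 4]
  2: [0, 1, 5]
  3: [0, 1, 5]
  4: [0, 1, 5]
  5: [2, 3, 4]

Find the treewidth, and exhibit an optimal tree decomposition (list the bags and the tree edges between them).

Treewidth 3.
Bags: B1 = {2, 3, 4, 5}  B2 = {1, 2, 3, 4}  B3 = {0, 2, 3, 4}
Tree: B1–B2, B2–B3

Each bag holds 4 vertices, so the decomposition has width 3, which upper-bounds the treewidth. For the lower bound: the 4 vertex sets {4,5}, {1,2}, {3}, {0} are disjoint, each induces a connected subgraph, and every pair is joined by at least one edge of G. Contracting each set to a single vertex therefore yields K_{4} as a minor, and since treewidth is minor-monotone, tw(G) ≥ tw(K_{4}) = 3. Hence tw(G) = 3 exactly.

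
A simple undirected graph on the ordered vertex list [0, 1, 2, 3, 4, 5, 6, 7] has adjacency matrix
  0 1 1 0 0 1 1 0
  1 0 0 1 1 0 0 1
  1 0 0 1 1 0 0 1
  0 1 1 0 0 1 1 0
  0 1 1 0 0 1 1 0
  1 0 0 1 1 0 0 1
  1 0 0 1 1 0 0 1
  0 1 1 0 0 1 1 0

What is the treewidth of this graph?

4

A width-4 tree decomposition is:
Bags: B1 = {0, 1, 2, 5, 6}  B2 = {1, 2, 3, 5, 6}  B3 = {1, 2, 5, 6, 7}  B4 = {1, 2, 4, 5, 6}
Tree: B1–B2, B2–B3, B3–B4
Every bag has size at most 5, so the width is 5 − 1 = 4 and tw(G) ≤ 4. For the lower bound: the 5 vertex sets {0,2}, {3,6}, {5,7}, {1}, {4} are disjoint, each induces a connected subgraph, and every pair is joined by at least one edge of G. Contracting each set to a single vertex therefore yields K_{5} as a minor, and since treewidth is minor-monotone, tw(G) ≥ tw(K_{5}) = 4. The upper and lower bounds meet at 4, so that is the treewidth.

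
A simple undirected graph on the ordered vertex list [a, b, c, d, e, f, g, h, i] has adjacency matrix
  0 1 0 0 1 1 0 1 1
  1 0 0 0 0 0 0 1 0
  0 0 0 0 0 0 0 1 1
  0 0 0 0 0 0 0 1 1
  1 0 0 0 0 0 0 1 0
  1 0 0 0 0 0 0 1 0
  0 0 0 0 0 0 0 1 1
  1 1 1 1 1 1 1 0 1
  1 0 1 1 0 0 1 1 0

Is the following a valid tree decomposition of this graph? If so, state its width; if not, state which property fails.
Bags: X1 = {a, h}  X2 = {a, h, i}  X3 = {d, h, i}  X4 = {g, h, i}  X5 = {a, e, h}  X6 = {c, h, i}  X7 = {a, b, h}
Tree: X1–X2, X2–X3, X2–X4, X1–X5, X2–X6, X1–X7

No — vertex f appears in no bag.

A tree decomposition must satisfy three properties: every vertex lies in some bag; for every edge, both endpoints lie together in some bag; and for every vertex, the bags containing it form a connected subtree. Here vertex f appears in no bag, so the decomposition is invalid.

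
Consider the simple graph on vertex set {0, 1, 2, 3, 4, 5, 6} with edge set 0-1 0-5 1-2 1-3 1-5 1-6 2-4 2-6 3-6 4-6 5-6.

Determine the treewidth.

2

A width-2 tree decomposition is:
Bags: B1 = {1, 2, 6}  B2 = {1, 3, 6}  B3 = {1, 5, 6}  B4 = {2, 4, 6}  B5 = {0, 1, 5}
Tree: B1–B2, B2–B3, B1–B4, B3–B5
The largest bag has 3 vertices, giving width 2; this decomposition certifies tw(G) ≤ 2. On the other hand G contains the 3-clique {0, 1, 5}. A clique must lie in a single bag of any decomposition, so no decomposition can have width below 2. The upper and lower bounds meet at 2, so that is the treewidth.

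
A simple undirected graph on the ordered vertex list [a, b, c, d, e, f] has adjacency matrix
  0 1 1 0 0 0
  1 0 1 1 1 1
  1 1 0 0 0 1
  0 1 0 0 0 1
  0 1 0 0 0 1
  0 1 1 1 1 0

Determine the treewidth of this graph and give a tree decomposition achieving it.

Treewidth 2.
Bags: B1 = {a, b, c}  B2 = {b, c, f}  B3 = {b, d, f}  B4 = {b, e, f}
Tree: B1–B2, B2–B3, B3–B4

The largest bag has 3 vertices, giving width 2; this decomposition certifies tw(G) ≤ 2. Conversely, {a, b, c} is a clique of size 3, and the vertices of any clique must share a bag in every tree decomposition; so some bag has ≥ 3 vertices and tw(G) ≥ 2. Combining the bounds, tw(G) = 2.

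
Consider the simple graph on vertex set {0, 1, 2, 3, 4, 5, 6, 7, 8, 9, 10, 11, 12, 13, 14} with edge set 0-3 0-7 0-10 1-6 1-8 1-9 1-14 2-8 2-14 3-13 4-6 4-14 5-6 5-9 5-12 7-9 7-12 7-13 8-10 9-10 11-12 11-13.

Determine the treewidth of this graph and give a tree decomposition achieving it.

Each bag holds 4 vertices, so the decomposition has width 3, which upper-bounds the treewidth. For the lower bound: the 4 vertex sets {3,11,13}, {12}, {7}, {0,5,9,10} are disjoint, each induces a connected subgraph, and every pair is joined by at least one edge of G. Contracting each set to a single vertex therefore yields K_{4} as a minor, and since treewidth is minor-monotone, tw(G) ≥ tw(K_{4}) = 3. Combining the bounds, tw(G) = 3.

Treewidth 3.
Bags: B1 = {3, 11, 12, 13}  B2 = {3, 7, 12, 13}  B3 = {0, 3, 7, 12}  B4 = {0, 5, 7, 12}  B5 = {0, 5, 7, 9}  B6 = {0, 5, 9, 10}  B7 = {5, 6, 9, 10}  B8 = {1, 6, 9, 10}  B9 = {1, 6, 8, 10}  B10 = {1, 4, 6, 8}  B11 = {1, 4, 8, 14}  B12 = {2, 4, 8, 14}
Tree: B1–B2, B2–B3, B3–B4, B4–B5, B5–B6, B6–B7, B7–B8, B8–B9, B9–B10, B10–B11, B11–B12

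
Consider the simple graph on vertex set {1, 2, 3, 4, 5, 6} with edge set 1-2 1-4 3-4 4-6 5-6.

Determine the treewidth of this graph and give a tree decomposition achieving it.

Treewidth 1.
Bags: B1 = {1, 2}  B2 = {1, 4}  B3 = {3, 4}  B4 = {4, 6}  B5 = {5, 6}
Tree: B1–B2, B2–B3, B2–B4, B4–B5

The largest bag has 2 vertices, giving width 1; this decomposition certifies tw(G) ≤ 1. Any graph with an edge has treewidth ≥ 1, and G has the edge 2–1. Hence tw(G) = 1 exactly.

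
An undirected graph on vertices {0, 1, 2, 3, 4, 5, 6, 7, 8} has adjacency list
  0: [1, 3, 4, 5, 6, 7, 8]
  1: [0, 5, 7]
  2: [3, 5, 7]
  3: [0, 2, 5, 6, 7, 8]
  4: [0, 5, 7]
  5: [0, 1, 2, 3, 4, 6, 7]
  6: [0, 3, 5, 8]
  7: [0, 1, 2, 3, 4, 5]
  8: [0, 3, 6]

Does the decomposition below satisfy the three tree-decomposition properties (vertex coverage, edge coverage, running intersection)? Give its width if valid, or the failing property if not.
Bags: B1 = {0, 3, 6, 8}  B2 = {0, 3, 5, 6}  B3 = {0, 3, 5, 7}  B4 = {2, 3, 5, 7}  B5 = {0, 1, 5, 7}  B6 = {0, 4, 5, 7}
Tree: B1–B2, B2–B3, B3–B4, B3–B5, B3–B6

Yes; width 3.

Checking the three conditions: (i) the bags cover all of {0, 1, 2, 3, 4, 5, 6, 7, 8}; (ii) for each edge, some bag contains both endpoints; (iii) the bags containing any fixed vertex form a subtree. All hold, so the decomposition is valid with width 4 − 1 = 3.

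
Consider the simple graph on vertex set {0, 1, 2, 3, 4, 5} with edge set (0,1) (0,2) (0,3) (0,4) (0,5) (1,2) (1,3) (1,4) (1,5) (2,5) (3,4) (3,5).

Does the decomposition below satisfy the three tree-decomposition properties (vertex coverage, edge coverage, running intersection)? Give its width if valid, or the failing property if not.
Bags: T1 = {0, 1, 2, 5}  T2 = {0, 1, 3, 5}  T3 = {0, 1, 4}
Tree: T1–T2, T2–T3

A tree decomposition must satisfy three properties: every vertex lies in some bag; for every edge, both endpoints lie together in some bag; and for every vertex, the bags containing it form a connected subtree. Here edge (3,4) lies in no bag, so the decomposition is invalid.

No — edge (3,4) lies in no bag.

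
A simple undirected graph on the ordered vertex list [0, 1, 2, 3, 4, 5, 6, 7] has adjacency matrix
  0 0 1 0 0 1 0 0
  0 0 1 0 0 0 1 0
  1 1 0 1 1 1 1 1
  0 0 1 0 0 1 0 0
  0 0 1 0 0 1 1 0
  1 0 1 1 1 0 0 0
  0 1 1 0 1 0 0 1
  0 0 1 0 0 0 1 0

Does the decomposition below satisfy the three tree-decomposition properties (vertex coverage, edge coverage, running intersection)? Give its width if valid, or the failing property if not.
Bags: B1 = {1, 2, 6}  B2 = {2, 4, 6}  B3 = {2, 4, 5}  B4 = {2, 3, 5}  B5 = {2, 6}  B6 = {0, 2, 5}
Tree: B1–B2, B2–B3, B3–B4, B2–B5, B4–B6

No — vertex 7 appears in no bag.

A tree decomposition must satisfy three properties: every vertex lies in some bag; for every edge, both endpoints lie together in some bag; and for every vertex, the bags containing it form a connected subtree. Here vertex 7 appears in no bag, so the decomposition is invalid.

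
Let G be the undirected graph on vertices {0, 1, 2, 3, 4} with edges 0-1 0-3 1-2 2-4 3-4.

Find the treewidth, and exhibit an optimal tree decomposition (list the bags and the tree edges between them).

Treewidth 2.
One such decomposition:
Bags: B1 = {1, 2, 4}  B2 = {0, 1, 4}  B3 = {0, 3, 4}
Tree: B1–B2, B2–B3

Each bag holds 3 vertices, so the decomposition has width 2, which upper-bounds the treewidth. The edges 4–2–1–0–3–4 form a cycle, so G is not a tree and its treewidth is at least 2. The upper and lower bounds meet at 2, so that is the treewidth.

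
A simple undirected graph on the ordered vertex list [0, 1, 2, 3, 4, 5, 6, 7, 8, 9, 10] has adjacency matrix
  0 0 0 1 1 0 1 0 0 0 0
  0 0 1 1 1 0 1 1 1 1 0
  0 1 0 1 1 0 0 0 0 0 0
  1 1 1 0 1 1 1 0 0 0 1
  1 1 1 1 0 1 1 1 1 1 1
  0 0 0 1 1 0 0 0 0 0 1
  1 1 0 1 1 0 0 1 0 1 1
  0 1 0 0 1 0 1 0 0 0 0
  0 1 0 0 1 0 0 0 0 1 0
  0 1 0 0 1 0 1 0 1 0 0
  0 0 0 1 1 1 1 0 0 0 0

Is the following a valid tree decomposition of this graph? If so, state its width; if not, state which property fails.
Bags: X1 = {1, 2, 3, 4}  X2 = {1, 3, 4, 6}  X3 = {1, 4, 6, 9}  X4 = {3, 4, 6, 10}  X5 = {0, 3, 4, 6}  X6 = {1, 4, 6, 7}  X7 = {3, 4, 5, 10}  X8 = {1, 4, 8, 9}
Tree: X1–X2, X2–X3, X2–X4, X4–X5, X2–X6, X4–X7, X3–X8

Checking the three conditions: (i) the bags cover all of {0, 1, 2, 3, 4, 5, 6, 7, 8, 9, 10}; (ii) for each edge, some bag contains both endpoints; (iii) the bags containing any fixed vertex form a subtree. All hold, so the decomposition is valid with width 4 − 1 = 3.

Yes; width 3.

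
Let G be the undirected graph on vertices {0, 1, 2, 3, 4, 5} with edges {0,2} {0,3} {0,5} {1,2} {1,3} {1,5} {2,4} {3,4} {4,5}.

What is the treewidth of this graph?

A width-3 tree decomposition is:
Bags: B1 = {0, 1, 4, 5}  B2 = {0, 1, 3, 4}  B3 = {0, 1, 2, 4}
Tree: B1–B2, B2–B3
Every bag has size at most 4, so the width is 4 − 1 = 3 and tw(G) ≤ 3. For the lower bound: the 4 vertex sets {0,5}, {1,3}, {4}, {2} are disjoint, each induces a connected subgraph, and every pair is joined by at least one edge of G. Contracting each set to a single vertex therefore yields K_{4} as a minor, and since treewidth is minor-monotone, tw(G) ≥ tw(K_{4}) = 3. Therefore the treewidth is 3.

3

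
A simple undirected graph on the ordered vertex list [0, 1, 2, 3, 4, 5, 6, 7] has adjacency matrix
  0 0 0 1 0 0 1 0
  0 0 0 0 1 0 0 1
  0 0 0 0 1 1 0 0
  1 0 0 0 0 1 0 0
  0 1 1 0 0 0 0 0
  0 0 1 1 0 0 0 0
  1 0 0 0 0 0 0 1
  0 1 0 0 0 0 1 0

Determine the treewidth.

A width-2 tree decomposition is:
Bags: B1 = {1, 4, 7}  B2 = {2, 4, 7}  B3 = {2, 5, 7}  B4 = {3, 5, 7}  B5 = {0, 3, 7}  B6 = {0, 6, 7}
Tree: B1–B2, B2–B3, B3–B4, B4–B5, B5–B6
Each bag holds 3 vertices, so the decomposition has width 2, which upper-bounds the treewidth. Since 7–1–4–2–5–3–0–6–7 is a cycle in G, G is not acyclic. Forests are exactly the graphs of treewidth ≤ 1, so tw(G) ≥ 2. Hence tw(G) = 2 exactly.

2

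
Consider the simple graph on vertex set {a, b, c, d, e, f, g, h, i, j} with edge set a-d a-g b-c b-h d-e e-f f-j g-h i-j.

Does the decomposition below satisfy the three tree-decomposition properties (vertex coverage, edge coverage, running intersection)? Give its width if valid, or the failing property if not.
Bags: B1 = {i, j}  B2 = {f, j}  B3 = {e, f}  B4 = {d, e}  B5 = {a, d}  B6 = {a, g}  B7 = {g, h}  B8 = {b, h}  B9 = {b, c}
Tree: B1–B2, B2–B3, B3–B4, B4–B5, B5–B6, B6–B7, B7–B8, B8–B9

Yes; width 1.

Vertex coverage: the bags together contain {a, b, c, d, e, f, g, h, i, j}, the full vertex set. Edge coverage: each edge of G has both endpoints in at least one bag. Running intersection: for every vertex, the bags containing it form a connected subtree. All three properties hold, so this is a valid tree decomposition of width max|bag| − 1 = 1, and hence tw(G) ≤ 1.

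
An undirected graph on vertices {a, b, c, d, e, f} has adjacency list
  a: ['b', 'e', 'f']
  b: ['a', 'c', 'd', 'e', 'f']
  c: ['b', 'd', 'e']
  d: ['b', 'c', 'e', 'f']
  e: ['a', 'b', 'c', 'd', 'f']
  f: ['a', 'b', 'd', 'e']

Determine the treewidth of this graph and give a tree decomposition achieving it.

Treewidth 3.
One such decomposition:
Bags: B1 = {b, c, d, e}  B2 = {b, d, e, f}  B3 = {a, b, e, f}
Tree: B1–B2, B2–B3

Every bag has size at most 4, so the width is 4 − 1 = 3 and tw(G) ≤ 3. For the lower bound, the 4 vertices {b, c, d, e} are pairwise adjacent, and any tree decomposition puts a clique entirely inside one bag — forcing width ≥ 3. The upper and lower bounds meet at 3, so that is the treewidth.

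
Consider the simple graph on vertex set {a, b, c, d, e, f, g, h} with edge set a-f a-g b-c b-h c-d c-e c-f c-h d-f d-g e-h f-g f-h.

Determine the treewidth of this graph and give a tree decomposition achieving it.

Each bag holds 3 vertices, so the decomposition has width 2, which upper-bounds the treewidth. On the other hand G contains the 3-clique {c, e, h}. A clique must lie in a single bag of any decomposition, so no decomposition can have width below 2. Therefore the treewidth is 2.

Treewidth 2.
One optimal decomposition is:
Bags: B1 = {c, d, f}  B2 = {d, f, g}  B3 = {c, f, h}  B4 = {b, c, h}  B5 = {a, f, g}  B6 = {c, e, h}
Tree: B1–B2, B1–B3, B3–B4, B2–B5, B3–B6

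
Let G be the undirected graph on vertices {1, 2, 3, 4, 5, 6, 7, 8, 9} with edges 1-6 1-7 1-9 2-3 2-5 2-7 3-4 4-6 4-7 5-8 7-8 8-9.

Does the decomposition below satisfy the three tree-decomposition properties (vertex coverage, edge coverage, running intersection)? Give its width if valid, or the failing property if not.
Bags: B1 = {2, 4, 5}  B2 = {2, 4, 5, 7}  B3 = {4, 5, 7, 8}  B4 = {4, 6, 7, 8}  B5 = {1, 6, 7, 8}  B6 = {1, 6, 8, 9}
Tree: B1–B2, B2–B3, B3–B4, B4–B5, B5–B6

No — vertex 3 appears in no bag.

A tree decomposition must satisfy three properties: every vertex lies in some bag; for every edge, both endpoints lie together in some bag; and for every vertex, the bags containing it form a connected subtree. Here vertex 3 appears in no bag, so the decomposition is invalid.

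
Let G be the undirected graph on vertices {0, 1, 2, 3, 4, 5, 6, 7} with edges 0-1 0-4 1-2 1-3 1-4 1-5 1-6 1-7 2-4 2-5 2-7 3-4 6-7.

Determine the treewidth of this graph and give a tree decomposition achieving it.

Treewidth 2.
One such decomposition:
Bags: B1 = {0, 1, 4}  B2 = {1, 2, 4}  B3 = {1, 2, 7}  B4 = {1, 2, 5}  B5 = {1, 6, 7}  B6 = {1, 3, 4}
Tree: B1–B2, B2–B3, B3–B4, B3–B5, B2–B6

Each bag holds 3 vertices, so the decomposition has width 2, which upper-bounds the treewidth. Conversely, {0, 1, 4} is a clique of size 3, and the vertices of any clique must share a bag in every tree decomposition; so some bag has ≥ 3 vertices and tw(G) ≥ 2. Hence tw(G) = 2 exactly.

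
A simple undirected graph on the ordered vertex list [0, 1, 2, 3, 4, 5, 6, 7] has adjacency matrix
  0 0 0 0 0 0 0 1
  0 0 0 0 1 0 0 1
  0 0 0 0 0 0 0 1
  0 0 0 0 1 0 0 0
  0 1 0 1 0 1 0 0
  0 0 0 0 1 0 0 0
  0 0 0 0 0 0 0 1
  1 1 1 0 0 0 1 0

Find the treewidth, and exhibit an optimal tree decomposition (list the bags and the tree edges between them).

Treewidth 1.
One such decomposition:
Bags: B1 = {3, 4}  B2 = {1, 4}  B3 = {1, 7}  B4 = {6, 7}  B5 = {2, 7}  B6 = {0, 7}  B7 = {4, 5}
Tree: B1–B2, B2–B3, B3–B4, B4–B5, B5–B6, B2–B7

Each bag holds 2 vertices, so the decomposition has width 1, which upper-bounds the treewidth. Any graph with an edge has treewidth ≥ 1, and G has the edge 3–4. Therefore the treewidth is 1.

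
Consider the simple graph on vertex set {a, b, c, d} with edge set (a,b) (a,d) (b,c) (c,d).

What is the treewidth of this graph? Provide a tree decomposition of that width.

Treewidth 2.
One such decomposition:
Bags: B1 = {a, b, d}  B2 = {b, c, d}
Tree: B1–B2

The largest bag has 3 vertices, giving width 2; this decomposition certifies tw(G) ≤ 2. For the lower bound, G contains the cycle b–a–d–c–b, so G is not a forest; only forests have treewidth ≤ 1, hence tw(G) ≥ 2. Hence tw(G) = 2 exactly.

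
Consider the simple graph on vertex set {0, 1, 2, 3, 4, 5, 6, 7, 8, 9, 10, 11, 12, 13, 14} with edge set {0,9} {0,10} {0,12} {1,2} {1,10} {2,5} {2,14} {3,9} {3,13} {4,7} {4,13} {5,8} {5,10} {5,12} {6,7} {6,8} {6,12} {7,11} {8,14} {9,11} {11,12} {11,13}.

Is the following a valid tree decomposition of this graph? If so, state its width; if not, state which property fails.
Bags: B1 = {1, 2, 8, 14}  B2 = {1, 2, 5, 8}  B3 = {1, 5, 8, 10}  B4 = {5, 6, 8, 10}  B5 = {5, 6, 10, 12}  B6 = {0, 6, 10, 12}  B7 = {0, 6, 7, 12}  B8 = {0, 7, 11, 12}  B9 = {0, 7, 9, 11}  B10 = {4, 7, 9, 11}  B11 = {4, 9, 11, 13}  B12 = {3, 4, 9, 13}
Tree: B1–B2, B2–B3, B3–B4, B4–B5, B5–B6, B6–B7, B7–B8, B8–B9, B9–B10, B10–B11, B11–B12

Vertex coverage: the bags together contain {0, 1, 2, 3, 4, 5, 6, 7, 8, 9, 10, 11, 12, 13, 14}, the full vertex set. Edge coverage: each edge of G has both endpoints in at least one bag. Running intersection: for every vertex, the bags containing it form a connected subtree. All three properties hold, so this is a valid tree decomposition of width max|bag| − 1 = 3, and hence tw(G) ≤ 3.

Yes; width 3.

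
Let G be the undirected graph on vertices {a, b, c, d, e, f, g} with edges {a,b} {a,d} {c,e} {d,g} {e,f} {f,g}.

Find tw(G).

A width-1 tree decomposition is:
Bags: B1 = {a, b}  B2 = {a, d}  B3 = {d, g}  B4 = {f, g}  B5 = {e, f}  B6 = {c, e}
Tree: B1–B2, B2–B3, B3–B4, B4–B5, B5–B6
Every bag has size at most 2, so the width is 2 − 1 = 1 and tw(G) ≤ 1. Since G has at least one edge (e.g. b–a), it is not an edgeless graph, so tw(G) ≥ 1. The upper and lower bounds meet at 1, so that is the treewidth.

1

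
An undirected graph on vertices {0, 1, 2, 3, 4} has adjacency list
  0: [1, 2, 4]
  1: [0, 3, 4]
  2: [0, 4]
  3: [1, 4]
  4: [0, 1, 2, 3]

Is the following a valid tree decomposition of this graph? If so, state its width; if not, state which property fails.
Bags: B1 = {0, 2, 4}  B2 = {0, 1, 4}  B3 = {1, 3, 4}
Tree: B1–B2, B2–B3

Vertex coverage: the bags together contain {0, 1, 2, 3, 4}, the full vertex set. Edge coverage: each edge of G has both endpoints in at least one bag. Running intersection: for every vertex, the bags containing it form a connected subtree. All three properties hold, so this is a valid tree decomposition of width max|bag| − 1 = 2, and hence tw(G) ≤ 2.

Yes; width 2.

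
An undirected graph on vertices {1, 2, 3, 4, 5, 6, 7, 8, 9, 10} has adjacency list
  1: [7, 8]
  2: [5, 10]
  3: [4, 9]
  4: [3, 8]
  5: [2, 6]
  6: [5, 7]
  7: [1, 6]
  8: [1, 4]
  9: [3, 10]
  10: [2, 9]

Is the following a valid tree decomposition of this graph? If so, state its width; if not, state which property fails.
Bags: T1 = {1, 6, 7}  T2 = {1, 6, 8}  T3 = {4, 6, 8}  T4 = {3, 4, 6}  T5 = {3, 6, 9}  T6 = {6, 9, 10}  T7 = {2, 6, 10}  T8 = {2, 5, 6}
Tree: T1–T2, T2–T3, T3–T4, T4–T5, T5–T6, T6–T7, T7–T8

Checking the three conditions: (i) the bags cover all of {1, 2, 3, 4, 5, 6, 7, 8, 9, 10}; (ii) for each edge, some bag contains both endpoints; (iii) the bags containing any fixed vertex form a subtree. All hold, so the decomposition is valid with width 3 − 1 = 2.

Yes; width 2.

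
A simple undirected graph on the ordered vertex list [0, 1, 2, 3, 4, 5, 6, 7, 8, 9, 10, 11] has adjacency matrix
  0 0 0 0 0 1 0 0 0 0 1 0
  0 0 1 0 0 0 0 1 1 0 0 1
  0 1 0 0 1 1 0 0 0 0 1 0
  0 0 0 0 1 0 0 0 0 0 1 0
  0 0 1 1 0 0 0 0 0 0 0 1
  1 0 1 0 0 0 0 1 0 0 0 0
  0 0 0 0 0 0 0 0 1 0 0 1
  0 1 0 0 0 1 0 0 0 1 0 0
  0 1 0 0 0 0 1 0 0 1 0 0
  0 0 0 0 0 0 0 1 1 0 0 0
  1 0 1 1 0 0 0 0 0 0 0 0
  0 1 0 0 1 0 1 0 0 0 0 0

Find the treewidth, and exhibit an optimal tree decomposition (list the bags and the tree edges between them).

Every bag has size at most 4, so the width is 4 − 1 = 3 and tw(G) ≤ 3. For the lower bound: the 4 vertex sets {6,8,9}, {11}, {1}, {2,4,5,7} are disjoint, each induces a connected subgraph, and every pair is joined by at least one edge of G. Contracting each set to a single vertex therefore yields K_{4} as a minor, and since treewidth is minor-monotone, tw(G) ≥ tw(K_{4}) = 3. Combining the bounds, tw(G) = 3.

Treewidth 3.
One such decomposition:
Bags: B1 = {6, 8, 9, 11}  B2 = {1, 8, 9, 11}  B3 = {1, 7, 9, 11}  B4 = {1, 4, 7, 11}  B5 = {1, 2, 4, 7}  B6 = {2, 4, 5, 7}  B7 = {2, 3, 4, 5}  B8 = {2, 3, 5, 10}  B9 = {0, 3, 5, 10}
Tree: B1–B2, B2–B3, B3–B4, B4–B5, B5–B6, B6–B7, B7–B8, B8–B9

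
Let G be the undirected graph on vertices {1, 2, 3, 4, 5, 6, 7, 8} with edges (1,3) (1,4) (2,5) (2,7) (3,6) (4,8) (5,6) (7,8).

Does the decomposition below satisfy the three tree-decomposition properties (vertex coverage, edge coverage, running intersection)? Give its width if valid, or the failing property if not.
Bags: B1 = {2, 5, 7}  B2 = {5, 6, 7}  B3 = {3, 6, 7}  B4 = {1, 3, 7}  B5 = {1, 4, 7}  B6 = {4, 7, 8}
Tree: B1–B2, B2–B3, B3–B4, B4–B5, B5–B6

Vertex coverage: the bags together contain {1, 2, 3, 4, 5, 6, 7, 8}, the full vertex set. Edge coverage: each edge of G has both endpoints in at least one bag. Running intersection: for every vertex, the bags containing it form a connected subtree. All three properties hold, so this is a valid tree decomposition of width max|bag| − 1 = 2, and hence tw(G) ≤ 2.

Yes; width 2.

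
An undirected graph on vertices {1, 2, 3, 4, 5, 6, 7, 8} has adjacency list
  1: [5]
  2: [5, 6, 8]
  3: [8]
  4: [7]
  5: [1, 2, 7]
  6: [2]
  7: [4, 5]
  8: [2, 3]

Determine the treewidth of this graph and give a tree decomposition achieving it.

Treewidth 1.
One optimal decomposition is:
Bags: B1 = {2, 5}  B2 = {2, 6}  B3 = {5, 7}  B4 = {1, 5}  B5 = {2, 8}  B6 = {4, 7}  B7 = {3, 8}
Tree: B1–B2, B1–B3, B1–B4, B2–B5, B3–B6, B5–B7

The largest bag has 2 vertices, giving width 1; this decomposition certifies tw(G) ≤ 1. Any graph with an edge has treewidth ≥ 1, and G has the edge 2–5. Combining the bounds, tw(G) = 1.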